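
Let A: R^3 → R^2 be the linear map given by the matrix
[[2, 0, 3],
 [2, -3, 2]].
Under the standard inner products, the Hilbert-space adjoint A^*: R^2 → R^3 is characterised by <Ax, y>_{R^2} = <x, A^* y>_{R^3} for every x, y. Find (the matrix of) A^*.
A^* = A^T =
[[2, 2],
 [0, -3],
 [3, 2]]

For real matrices with standard dot products, the defining identity <Ax, y> = <x, A^* y> gives (Ax)^T y = x^T (A^*) y, i.e. x^T A^T y = x^T (A^*) y. Since this holds for all x, y, we must have A^* = A^T. Therefore
A^* =
[[2, 2],
 [0, -3],
 [3, 2]].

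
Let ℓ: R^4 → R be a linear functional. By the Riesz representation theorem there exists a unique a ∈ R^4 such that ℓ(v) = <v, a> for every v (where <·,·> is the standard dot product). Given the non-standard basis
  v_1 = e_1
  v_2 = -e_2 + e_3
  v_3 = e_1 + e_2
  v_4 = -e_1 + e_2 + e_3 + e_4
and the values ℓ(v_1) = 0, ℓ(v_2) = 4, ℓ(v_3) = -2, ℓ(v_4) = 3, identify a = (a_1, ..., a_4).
a = (0, -2, 2, 3)

Write a = (a_1, ..., a_4) in the standard basis. For each basis vector v_i, ℓ(v_i) = <v_i, a> is a linear equation in the a_j's. Collect the n equations into a matrix system V a = ℓ, where row i of V is v_i (expressed in the standard basis). Since V is invertible (lower-triangular with 1s on the diagonal, up to permutation), solve by back-substitution:
  V =
[[1, 0, 0, 0],
 [0, -1, 1, 0],
 [1, 1, 0, 0],
 [-1, 1, 1, 1]]
  V a = (0, 4, -2, 3)
Solving gives a = (0, -2, 2, 3).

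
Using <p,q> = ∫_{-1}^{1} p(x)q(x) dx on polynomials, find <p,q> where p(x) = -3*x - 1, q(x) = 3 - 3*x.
<p,q> = 0

Expand the product: p(x)·q(x) = 9*x^2 - 6*x - 3.
∫_{-1}^{1} of each monomial x^k gives [2/(k+1) if k even, 0 if k odd]. Integrating term-by-term (or equivalently evaluating the antiderivative F(x) = 3*x^3 - 3*x^2 - 3*x at the endpoints):
  F(1) − F(−1) = -3 − (-3) = 0.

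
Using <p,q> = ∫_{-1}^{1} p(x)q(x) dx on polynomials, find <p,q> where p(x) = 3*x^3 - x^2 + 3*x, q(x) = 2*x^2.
<p,q> = -4/5

Expand the product: p(x)·q(x) = 6*x^5 - 2*x^4 + 6*x^3.
∫_{-1}^{1} of each monomial x^k gives [2/(k+1) if k even, 0 if k odd]. Integrating term-by-term (or equivalently evaluating the antiderivative F(x) = x^6 - 2*x^5/5 + 3*x^4/2 at the endpoints):
  F(1) − F(−1) = 21/10 − (29/10) = -4/5.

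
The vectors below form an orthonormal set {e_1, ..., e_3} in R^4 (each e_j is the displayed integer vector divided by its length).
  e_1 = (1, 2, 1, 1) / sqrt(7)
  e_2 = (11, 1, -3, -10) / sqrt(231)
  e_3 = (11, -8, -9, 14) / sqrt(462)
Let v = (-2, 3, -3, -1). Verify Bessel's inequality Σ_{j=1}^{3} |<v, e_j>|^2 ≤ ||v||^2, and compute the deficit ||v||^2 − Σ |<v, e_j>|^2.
Σ |<v, e_j>|^2 = 33/14; ||v||^2 = 23; deficit = 289/14

Write each e_j = u_j / sqrt(<u_j, u_j>) where u_j is the displayed integer vector. Then <v, e_j> = <v, u_j> / sqrt(<u_j, u_j>), so |<v, e_j>|^2 = <v, u_j>^2 / <u_j, u_j>.
Coefficients: <v, e_1> = 0/sqrt(7), <v, e_2> = 0/sqrt(231), <v, e_3> = -33/sqrt(462).
Square and sum: Σ |<v, e_j>|^2 = 33/14.
Compute ||v||^2 = v·v = 23.
Deficit = 23 − 33/14 = 289/14 ≥ 0, confirming Bessel's inequality. (The deficit equals ||v − Σ <v,e_j> e_j||^2, the squared distance from v to span{e_j}.)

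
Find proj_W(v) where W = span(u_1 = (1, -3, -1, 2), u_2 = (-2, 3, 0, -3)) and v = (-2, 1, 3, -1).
proj_W(v) = (-10/41, 90/41, 50/41, -40/41)

Set up U = [u_1 | ... | u_2] ∈ R^(4×2). The projector onto W = col(U) is P = U (U^T U)^(-1) U^T.
Compute U^T U =
  [15, -17]
  [-17, 22],
and U^T v = (-10, 10).
Solve U^T U · c = U^T v for the coefficients: c = (-50/41, -20/41). The projection is proj_W(v) = U c.
Check: (v - proj_W(v)) · u_1 = 0  (should be 0).
Check: (v - proj_W(v)) · u_2 = 0  (should be 0).
Result: proj_W(v) = (-10/41, 90/41, 50/41, -40/41).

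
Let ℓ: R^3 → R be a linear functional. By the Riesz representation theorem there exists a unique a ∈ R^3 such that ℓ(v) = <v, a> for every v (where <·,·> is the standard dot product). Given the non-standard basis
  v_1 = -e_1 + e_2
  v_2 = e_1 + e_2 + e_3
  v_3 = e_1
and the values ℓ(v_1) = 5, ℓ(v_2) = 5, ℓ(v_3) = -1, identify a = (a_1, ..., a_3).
a = (-1, 4, 2)

Write a = (a_1, ..., a_3) in the standard basis. For each basis vector v_i, ℓ(v_i) = <v_i, a> is a linear equation in the a_j's. Collect the n equations into a matrix system V a = ℓ, where row i of V is v_i (expressed in the standard basis). Since V is invertible (lower-triangular with 1s on the diagonal, up to permutation), solve by back-substitution:
  V =
[[-1, 1, 0],
 [1, 1, 1],
 [1, 0, 0]]
  V a = (5, 5, -1)
Solving gives a = (-1, 4, 2).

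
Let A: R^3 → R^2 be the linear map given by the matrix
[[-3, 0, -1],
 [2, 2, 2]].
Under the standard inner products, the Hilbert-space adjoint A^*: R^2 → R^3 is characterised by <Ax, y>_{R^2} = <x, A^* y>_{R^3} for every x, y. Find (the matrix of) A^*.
A^* = A^T =
[[-3, 2],
 [0, 2],
 [-1, 2]]

For real matrices with standard dot products, the defining identity <Ax, y> = <x, A^* y> gives (Ax)^T y = x^T (A^*) y, i.e. x^T A^T y = x^T (A^*) y. Since this holds for all x, y, we must have A^* = A^T. Therefore
A^* =
[[-3, 2],
 [0, 2],
 [-1, 2]].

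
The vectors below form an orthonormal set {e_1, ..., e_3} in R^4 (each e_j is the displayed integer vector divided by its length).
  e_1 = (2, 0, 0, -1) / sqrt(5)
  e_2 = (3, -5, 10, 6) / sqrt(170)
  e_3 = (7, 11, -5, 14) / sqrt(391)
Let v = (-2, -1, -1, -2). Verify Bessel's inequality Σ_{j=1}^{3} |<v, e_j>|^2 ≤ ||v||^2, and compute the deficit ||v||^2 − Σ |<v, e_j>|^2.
Σ |<v, e_j>|^2 = 451/46; ||v||^2 = 10; deficit = 9/46

Write each e_j = u_j / sqrt(<u_j, u_j>) where u_j is the displayed integer vector. Then <v, e_j> = <v, u_j> / sqrt(<u_j, u_j>), so |<v, e_j>|^2 = <v, u_j>^2 / <u_j, u_j>.
Coefficients: <v, e_1> = -2/sqrt(5), <v, e_2> = -23/sqrt(170), <v, e_3> = -48/sqrt(391).
Square and sum: Σ |<v, e_j>|^2 = 451/46.
Compute ||v||^2 = v·v = 10.
Deficit = 10 − 451/46 = 9/46 ≥ 0, confirming Bessel's inequality. (The deficit equals ||v − Σ <v,e_j> e_j||^2, the squared distance from v to span{e_j}.)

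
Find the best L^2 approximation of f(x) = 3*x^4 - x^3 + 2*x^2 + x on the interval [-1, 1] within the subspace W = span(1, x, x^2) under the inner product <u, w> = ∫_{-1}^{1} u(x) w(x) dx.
g(x) = 32*x^2/7 + 2*x/5 - 9/35

The best approximation g ∈ W is the orthogonal projection of f onto W. Writing g = a_0 + a_1 x + a_2 x^2, the coefficients solve the normal equations G · a = b where
  G_{ij} = <φ_i, φ_j> and b_i = <f, φ_i>, with φ_0 = 1, φ_1 = x, φ_2 = x^2.
G =
  [2, 0, 2/3]
  [0, 2/3, 0]
  [2/3, 0, 2/5],
b = (38/15, 4/15, 58/35).
Solving gives a_0 = -9/35, a_1 = 2/5, a_2 = 32/7, so
  g(x) = 32*x^2/7 + 2*x/5 - 9/35.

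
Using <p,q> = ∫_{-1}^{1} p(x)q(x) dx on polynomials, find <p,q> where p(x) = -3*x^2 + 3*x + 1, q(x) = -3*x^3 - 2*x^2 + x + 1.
<p,q> = -8/15

Expand the product: p(x)·q(x) = 9*x^5 - 3*x^4 - 12*x^3 - 2*x^2 + 4*x + 1.
∫_{-1}^{1} of each monomial x^k gives [2/(k+1) if k even, 0 if k odd]. Integrating term-by-term (or equivalently evaluating the antiderivative F(x) = 3*x^6/2 - 3*x^5/5 - 3*x^4 - 2*x^3/3 + 2*x^2 + x at the endpoints):
  F(1) − F(−1) = 7/30 − (23/30) = -8/15.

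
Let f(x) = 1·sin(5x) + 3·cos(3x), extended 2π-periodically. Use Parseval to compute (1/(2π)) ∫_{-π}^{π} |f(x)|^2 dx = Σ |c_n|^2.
Σ |c_n|^2 = 5

Expand |f|^2 and use orthogonality of {sin(nx), cos(mx)} on [-π, π]:
  ∫_{-π}^{π} sin(nx)^2 dx = π, ∫ cos(mx)^2 dx = π, and cross terms integrate to 0.
So ∫_{-π}^{π} f(x)^2 dx = 1^2 · π + 3^2 · π = (1 + 9)π.
Divide by 2π: (1 + 9)/2 = 5.
By Parseval, this equals Σ |c_n|^2.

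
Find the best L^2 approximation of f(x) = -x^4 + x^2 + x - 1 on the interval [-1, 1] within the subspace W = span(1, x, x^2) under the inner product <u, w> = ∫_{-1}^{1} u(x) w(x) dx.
g(x) = x^2/7 + x - 32/35

The best approximation g ∈ W is the orthogonal projection of f onto W. Writing g = a_0 + a_1 x + a_2 x^2, the coefficients solve the normal equations G · a = b where
  G_{ij} = <φ_i, φ_j> and b_i = <f, φ_i>, with φ_0 = 1, φ_1 = x, φ_2 = x^2.
G =
  [2, 0, 2/3]
  [0, 2/3, 0]
  [2/3, 0, 2/5],
b = (-26/15, 2/3, -58/105).
Solving gives a_0 = -32/35, a_1 = 1, a_2 = 1/7, so
  g(x) = x^2/7 + x - 32/35.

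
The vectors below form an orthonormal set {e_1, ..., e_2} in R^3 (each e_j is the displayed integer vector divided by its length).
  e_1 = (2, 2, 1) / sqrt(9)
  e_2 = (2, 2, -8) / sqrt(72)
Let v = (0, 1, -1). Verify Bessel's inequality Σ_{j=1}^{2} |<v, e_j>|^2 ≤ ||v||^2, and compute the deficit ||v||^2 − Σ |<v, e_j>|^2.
Σ |<v, e_j>|^2 = 3/2; ||v||^2 = 2; deficit = 1/2

Write each e_j = u_j / sqrt(<u_j, u_j>) where u_j is the displayed integer vector. Then <v, e_j> = <v, u_j> / sqrt(<u_j, u_j>), so |<v, e_j>|^2 = <v, u_j>^2 / <u_j, u_j>.
Coefficients: <v, e_1> = 1/sqrt(9), <v, e_2> = 10/sqrt(72).
Square and sum: Σ |<v, e_j>|^2 = 3/2.
Compute ||v||^2 = v·v = 2.
Deficit = 2 − 3/2 = 1/2 ≥ 0, confirming Bessel's inequality. (The deficit equals ||v − Σ <v,e_j> e_j||^2, the squared distance from v to span{e_j}.)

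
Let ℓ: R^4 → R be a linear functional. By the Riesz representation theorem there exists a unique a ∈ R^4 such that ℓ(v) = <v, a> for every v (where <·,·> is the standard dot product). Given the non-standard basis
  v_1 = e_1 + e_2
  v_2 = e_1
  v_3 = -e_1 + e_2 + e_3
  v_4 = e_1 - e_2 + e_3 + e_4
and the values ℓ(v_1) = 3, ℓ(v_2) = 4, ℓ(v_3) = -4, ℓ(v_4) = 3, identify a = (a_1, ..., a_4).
a = (4, -1, 1, -3)

Write a = (a_1, ..., a_4) in the standard basis. For each basis vector v_i, ℓ(v_i) = <v_i, a> is a linear equation in the a_j's. Collect the n equations into a matrix system V a = ℓ, where row i of V is v_i (expressed in the standard basis). Since V is invertible (lower-triangular with 1s on the diagonal, up to permutation), solve by back-substitution:
  V =
[[1, 1, 0, 0],
 [1, 0, 0, 0],
 [-1, 1, 1, 0],
 [1, -1, 1, 1]]
  V a = (3, 4, -4, 3)
Solving gives a = (4, -1, 1, -3).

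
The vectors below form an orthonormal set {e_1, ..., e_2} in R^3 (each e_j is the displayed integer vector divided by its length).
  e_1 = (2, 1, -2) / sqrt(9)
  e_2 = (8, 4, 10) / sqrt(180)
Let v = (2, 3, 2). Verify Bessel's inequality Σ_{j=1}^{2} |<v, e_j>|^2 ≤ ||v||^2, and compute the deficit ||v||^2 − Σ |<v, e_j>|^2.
Σ |<v, e_j>|^2 = 69/5; ||v||^2 = 17; deficit = 16/5

Write each e_j = u_j / sqrt(<u_j, u_j>) where u_j is the displayed integer vector. Then <v, e_j> = <v, u_j> / sqrt(<u_j, u_j>), so |<v, e_j>|^2 = <v, u_j>^2 / <u_j, u_j>.
Coefficients: <v, e_1> = 3/sqrt(9), <v, e_2> = 48/sqrt(180).
Square and sum: Σ |<v, e_j>|^2 = 69/5.
Compute ||v||^2 = v·v = 17.
Deficit = 17 − 69/5 = 16/5 ≥ 0, confirming Bessel's inequality. (The deficit equals ||v − Σ <v,e_j> e_j||^2, the squared distance from v to span{e_j}.)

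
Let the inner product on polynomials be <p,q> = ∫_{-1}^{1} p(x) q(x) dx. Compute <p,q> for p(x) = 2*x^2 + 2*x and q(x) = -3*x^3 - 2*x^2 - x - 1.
<p,q> = -20/3

Expand the product: p(x)·q(x) = -6*x^5 - 10*x^4 - 6*x^3 - 4*x^2 - 2*x.
∫_{-1}^{1} of each monomial x^k gives [2/(k+1) if k even, 0 if k odd]. Integrating term-by-term (or equivalently evaluating the antiderivative F(x) = -x^6 - 2*x^5 - 3*x^4/2 - 4*x^3/3 - x^2 at the endpoints):
  F(1) − F(−1) = -41/6 − (-1/6) = -20/3.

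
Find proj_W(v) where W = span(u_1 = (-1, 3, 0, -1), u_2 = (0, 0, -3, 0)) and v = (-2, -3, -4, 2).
proj_W(v) = (9/11, -27/11, -4, 9/11)

Set up U = [u_1 | ... | u_2] ∈ R^(4×2). The projector onto W = col(U) is P = U (U^T U)^(-1) U^T.
Compute U^T U =
  [11, 0]
  [0, 9],
and U^T v = (-9, 12).
Solve U^T U · c = U^T v for the coefficients: c = (-9/11, 4/3). The projection is proj_W(v) = U c.
Check: (v - proj_W(v)) · u_1 = 0  (should be 0).
Check: (v - proj_W(v)) · u_2 = 0  (should be 0).
Result: proj_W(v) = (9/11, -27/11, -4, 9/11).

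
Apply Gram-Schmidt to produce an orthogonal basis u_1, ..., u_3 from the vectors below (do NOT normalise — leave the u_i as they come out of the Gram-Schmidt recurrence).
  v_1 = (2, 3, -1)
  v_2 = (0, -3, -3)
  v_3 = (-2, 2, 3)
Orthogonal basis:
  u_1 = (2, 3, -1)
  u_2 = (6/7, -12/7, -24/7)
  u_3 = (-1, 1/2, -1/2)

Apply the Gram-Schmidt recurrence
  u_1 = v_1
  u_i = v_i − Σ_{j<i} ((v_i · u_j) / (u_j · u_j)) · u_j.

Step by step this gives:
  u_1 = (2, 3, -1)
  u_2 = (6/7, -12/7, -24/7)
  u_3 = (-1, 1/2, -1/2)

Orthogonality check:
  u_2 · u_1 = 0 (should be 0)
  u_3 · u_1 = 0 (should be 0)
  u_3 · u_2 = 0 (should be 0)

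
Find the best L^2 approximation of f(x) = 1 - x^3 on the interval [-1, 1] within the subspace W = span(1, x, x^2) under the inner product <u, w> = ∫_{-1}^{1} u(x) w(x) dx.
g(x) = 1 - 3*x/5

The best approximation g ∈ W is the orthogonal projection of f onto W. Writing g = a_0 + a_1 x + a_2 x^2, the coefficients solve the normal equations G · a = b where
  G_{ij} = <φ_i, φ_j> and b_i = <f, φ_i>, with φ_0 = 1, φ_1 = x, φ_2 = x^2.
G =
  [2, 0, 2/3]
  [0, 2/3, 0]
  [2/3, 0, 2/5],
b = (2, -2/5, 2/3).
Solving gives a_0 = 1, a_1 = -3/5, a_2 = 0, so
  g(x) = 1 - 3*x/5.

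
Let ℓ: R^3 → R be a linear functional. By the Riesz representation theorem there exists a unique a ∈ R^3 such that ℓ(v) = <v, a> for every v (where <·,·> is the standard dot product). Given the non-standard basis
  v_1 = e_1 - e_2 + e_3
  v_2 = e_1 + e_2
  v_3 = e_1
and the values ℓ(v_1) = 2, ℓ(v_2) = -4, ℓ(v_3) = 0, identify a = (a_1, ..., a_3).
a = (0, -4, -2)

Write a = (a_1, ..., a_3) in the standard basis. For each basis vector v_i, ℓ(v_i) = <v_i, a> is a linear equation in the a_j's. Collect the n equations into a matrix system V a = ℓ, where row i of V is v_i (expressed in the standard basis). Since V is invertible (lower-triangular with 1s on the diagonal, up to permutation), solve by back-substitution:
  V =
[[1, -1, 1],
 [1, 1, 0],
 [1, 0, 0]]
  V a = (2, -4, 0)
Solving gives a = (0, -4, -2).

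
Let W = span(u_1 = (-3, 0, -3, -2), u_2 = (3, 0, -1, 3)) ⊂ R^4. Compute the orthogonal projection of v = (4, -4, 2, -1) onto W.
proj_W(v) = (273/137, 0, 349/137, 163/137)

Set up U = [u_1 | ... | u_2] ∈ R^(4×2). The projector onto W = col(U) is P = U (U^T U)^(-1) U^T.
Compute U^T U =
  [22, -12]
  [-12, 19],
and U^T v = (-16, 7).
Solve U^T U · c = U^T v for the coefficients: c = (-110/137, -19/137). The projection is proj_W(v) = U c.
Check: (v - proj_W(v)) · u_1 = 0  (should be 0).
Check: (v - proj_W(v)) · u_2 = 0  (should be 0).
Result: proj_W(v) = (273/137, 0, 349/137, 163/137).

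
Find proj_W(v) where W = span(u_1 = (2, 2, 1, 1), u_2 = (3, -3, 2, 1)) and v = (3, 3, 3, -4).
proj_W(v) = (35/17, 41/17, 1, 18/17)

Set up U = [u_1 | ... | u_2] ∈ R^(4×2). The projector onto W = col(U) is P = U (U^T U)^(-1) U^T.
Compute U^T U =
  [10, 3]
  [3, 23],
and U^T v = (11, 2).
Solve U^T U · c = U^T v for the coefficients: c = (19/17, -1/17). The projection is proj_W(v) = U c.
Check: (v - proj_W(v)) · u_1 = 0  (should be 0).
Check: (v - proj_W(v)) · u_2 = 0  (should be 0).
Result: proj_W(v) = (35/17, 41/17, 1, 18/17).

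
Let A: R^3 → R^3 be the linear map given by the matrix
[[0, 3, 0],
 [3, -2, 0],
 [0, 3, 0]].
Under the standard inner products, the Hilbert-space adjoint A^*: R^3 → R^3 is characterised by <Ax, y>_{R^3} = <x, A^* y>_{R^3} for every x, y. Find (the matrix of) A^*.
A^* = A^T =
[[0, 3, 0],
 [3, -2, 3],
 [0, 0, 0]]

For real matrices with standard dot products, the defining identity <Ax, y> = <x, A^* y> gives (Ax)^T y = x^T (A^*) y, i.e. x^T A^T y = x^T (A^*) y. Since this holds for all x, y, we must have A^* = A^T. Therefore
A^* =
[[0, 3, 0],
 [3, -2, 3],
 [0, 0, 0]].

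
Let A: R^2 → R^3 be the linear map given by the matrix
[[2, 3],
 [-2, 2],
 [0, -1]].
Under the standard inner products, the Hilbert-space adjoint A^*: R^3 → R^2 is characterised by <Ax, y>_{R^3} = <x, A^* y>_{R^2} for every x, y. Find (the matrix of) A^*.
A^* = A^T =
[[2, -2, 0],
 [3, 2, -1]]

For real matrices with standard dot products, the defining identity <Ax, y> = <x, A^* y> gives (Ax)^T y = x^T (A^*) y, i.e. x^T A^T y = x^T (A^*) y. Since this holds for all x, y, we must have A^* = A^T. Therefore
A^* =
[[2, -2, 0],
 [3, 2, -1]].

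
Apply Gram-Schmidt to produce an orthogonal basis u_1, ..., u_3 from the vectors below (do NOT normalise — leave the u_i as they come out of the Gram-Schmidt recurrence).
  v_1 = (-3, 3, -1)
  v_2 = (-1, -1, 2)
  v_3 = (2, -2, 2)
Orthogonal basis:
  u_1 = (-3, 3, -1)
  u_2 = (-25/19, -13/19, 36/19)
  u_3 = (4/11, 28/55, 24/55)

Apply the Gram-Schmidt recurrence
  u_1 = v_1
  u_i = v_i − Σ_{j<i} ((v_i · u_j) / (u_j · u_j)) · u_j.

Step by step this gives:
  u_1 = (-3, 3, -1)
  u_2 = (-25/19, -13/19, 36/19)
  u_3 = (4/11, 28/55, 24/55)

Orthogonality check:
  u_2 · u_1 = 0 (should be 0)
  u_3 · u_1 = 0 (should be 0)
  u_3 · u_2 = 0 (should be 0)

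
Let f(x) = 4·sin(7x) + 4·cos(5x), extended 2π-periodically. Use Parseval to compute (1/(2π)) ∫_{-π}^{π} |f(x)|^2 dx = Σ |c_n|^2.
Σ |c_n|^2 = 16

Expand |f|^2 and use orthogonality of {sin(nx), cos(mx)} on [-π, π]:
  ∫_{-π}^{π} sin(nx)^2 dx = π, ∫ cos(mx)^2 dx = π, and cross terms integrate to 0.
So ∫_{-π}^{π} f(x)^2 dx = 4^2 · π + 4^2 · π = (16 + 16)π.
Divide by 2π: (16 + 16)/2 = 16.
By Parseval, this equals Σ |c_n|^2.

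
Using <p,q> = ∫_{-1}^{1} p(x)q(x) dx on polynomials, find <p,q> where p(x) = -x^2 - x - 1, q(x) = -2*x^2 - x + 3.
<p,q> = -26/5

Expand the product: p(x)·q(x) = 2*x^4 + 3*x^3 - 2*x - 3.
∫_{-1}^{1} of each monomial x^k gives [2/(k+1) if k even, 0 if k odd]. Integrating term-by-term (or equivalently evaluating the antiderivative F(x) = 2*x^5/5 + 3*x^4/4 - x^2 - 3*x at the endpoints):
  F(1) − F(−1) = -57/20 − (47/20) = -26/5.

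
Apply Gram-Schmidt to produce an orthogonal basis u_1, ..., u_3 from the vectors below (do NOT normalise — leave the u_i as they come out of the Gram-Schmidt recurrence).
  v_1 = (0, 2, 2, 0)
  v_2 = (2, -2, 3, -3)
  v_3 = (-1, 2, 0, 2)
Orthogonal basis:
  u_1 = (0, 2, 2, 0)
  u_2 = (2, -5/2, 5/2, -3)
  u_3 = (1/51, -14/51, 14/51, 8/17)

Apply the Gram-Schmidt recurrence
  u_1 = v_1
  u_i = v_i − Σ_{j<i} ((v_i · u_j) / (u_j · u_j)) · u_j.

Step by step this gives:
  u_1 = (0, 2, 2, 0)
  u_2 = (2, -5/2, 5/2, -3)
  u_3 = (1/51, -14/51, 14/51, 8/17)

Orthogonality check:
  u_2 · u_1 = 0 (should be 0)
  u_3 · u_1 = 0 (should be 0)
  u_3 · u_2 = 0 (should be 0)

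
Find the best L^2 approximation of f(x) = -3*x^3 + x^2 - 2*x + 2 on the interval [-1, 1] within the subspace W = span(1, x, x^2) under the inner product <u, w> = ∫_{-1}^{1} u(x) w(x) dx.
g(x) = x^2 - 19*x/5 + 2

The best approximation g ∈ W is the orthogonal projection of f onto W. Writing g = a_0 + a_1 x + a_2 x^2, the coefficients solve the normal equations G · a = b where
  G_{ij} = <φ_i, φ_j> and b_i = <f, φ_i>, with φ_0 = 1, φ_1 = x, φ_2 = x^2.
G =
  [2, 0, 2/3]
  [0, 2/3, 0]
  [2/3, 0, 2/5],
b = (14/3, -38/15, 26/15).
Solving gives a_0 = 2, a_1 = -19/5, a_2 = 1, so
  g(x) = x^2 - 19*x/5 + 2.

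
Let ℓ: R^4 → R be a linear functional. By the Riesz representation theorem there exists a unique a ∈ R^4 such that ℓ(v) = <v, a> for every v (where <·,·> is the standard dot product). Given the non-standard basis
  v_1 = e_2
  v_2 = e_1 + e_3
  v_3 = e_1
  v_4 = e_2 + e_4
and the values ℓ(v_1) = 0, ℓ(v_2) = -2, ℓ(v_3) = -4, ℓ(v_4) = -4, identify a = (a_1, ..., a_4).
a = (-4, 0, 2, -4)

Write a = (a_1, ..., a_4) in the standard basis. For each basis vector v_i, ℓ(v_i) = <v_i, a> is a linear equation in the a_j's. Collect the n equations into a matrix system V a = ℓ, where row i of V is v_i (expressed in the standard basis). Since V is invertible (lower-triangular with 1s on the diagonal, up to permutation), solve by back-substitution:
  V =
[[0, 1, 0, 0],
 [1, 0, 1, 0],
 [1, 0, 0, 0],
 [0, 1, 0, 1]]
  V a = (0, -2, -4, -4)
Solving gives a = (-4, 0, 2, -4).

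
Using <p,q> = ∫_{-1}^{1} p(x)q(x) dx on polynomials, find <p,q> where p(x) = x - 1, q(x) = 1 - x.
<p,q> = -8/3

Expand the product: p(x)·q(x) = -x^2 + 2*x - 1.
∫_{-1}^{1} of each monomial x^k gives [2/(k+1) if k even, 0 if k odd]. Integrating term-by-term (or equivalently evaluating the antiderivative F(x) = -x^3/3 + x^2 - x at the endpoints):
  F(1) − F(−1) = -1/3 − (7/3) = -8/3.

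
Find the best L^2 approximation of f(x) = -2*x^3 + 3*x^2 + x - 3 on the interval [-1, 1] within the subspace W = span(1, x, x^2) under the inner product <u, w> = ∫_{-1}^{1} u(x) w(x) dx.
g(x) = 3*x^2 - x/5 - 3

The best approximation g ∈ W is the orthogonal projection of f onto W. Writing g = a_0 + a_1 x + a_2 x^2, the coefficients solve the normal equations G · a = b where
  G_{ij} = <φ_i, φ_j> and b_i = <f, φ_i>, with φ_0 = 1, φ_1 = x, φ_2 = x^2.
G =
  [2, 0, 2/3]
  [0, 2/3, 0]
  [2/3, 0, 2/5],
b = (-4, -2/15, -4/5).
Solving gives a_0 = -3, a_1 = -1/5, a_2 = 3, so
  g(x) = 3*x^2 - x/5 - 3.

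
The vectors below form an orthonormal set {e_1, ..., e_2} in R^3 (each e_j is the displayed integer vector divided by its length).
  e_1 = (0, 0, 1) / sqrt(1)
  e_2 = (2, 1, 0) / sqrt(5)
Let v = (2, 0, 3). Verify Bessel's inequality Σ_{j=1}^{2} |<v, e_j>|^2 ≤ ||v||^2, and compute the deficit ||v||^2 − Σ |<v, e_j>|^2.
Σ |<v, e_j>|^2 = 61/5; ||v||^2 = 13; deficit = 4/5

Write each e_j = u_j / sqrt(<u_j, u_j>) where u_j is the displayed integer vector. Then <v, e_j> = <v, u_j> / sqrt(<u_j, u_j>), so |<v, e_j>|^2 = <v, u_j>^2 / <u_j, u_j>.
Coefficients: <v, e_1> = 3/sqrt(1), <v, e_2> = 4/sqrt(5).
Square and sum: Σ |<v, e_j>|^2 = 61/5.
Compute ||v||^2 = v·v = 13.
Deficit = 13 − 61/5 = 4/5 ≥ 0, confirming Bessel's inequality. (The deficit equals ||v − Σ <v,e_j> e_j||^2, the squared distance from v to span{e_j}.)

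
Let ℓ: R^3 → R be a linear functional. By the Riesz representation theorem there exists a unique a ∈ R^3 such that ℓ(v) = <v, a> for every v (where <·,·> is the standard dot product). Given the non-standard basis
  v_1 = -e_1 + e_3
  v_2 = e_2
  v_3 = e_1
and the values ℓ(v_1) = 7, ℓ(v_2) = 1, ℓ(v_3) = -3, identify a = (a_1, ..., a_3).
a = (-3, 1, 4)

Write a = (a_1, ..., a_3) in the standard basis. For each basis vector v_i, ℓ(v_i) = <v_i, a> is a linear equation in the a_j's. Collect the n equations into a matrix system V a = ℓ, where row i of V is v_i (expressed in the standard basis). Since V is invertible (lower-triangular with 1s on the diagonal, up to permutation), solve by back-substitution:
  V =
[[-1, 0, 1],
 [0, 1, 0],
 [1, 0, 0]]
  V a = (7, 1, -3)
Solving gives a = (-3, 1, 4).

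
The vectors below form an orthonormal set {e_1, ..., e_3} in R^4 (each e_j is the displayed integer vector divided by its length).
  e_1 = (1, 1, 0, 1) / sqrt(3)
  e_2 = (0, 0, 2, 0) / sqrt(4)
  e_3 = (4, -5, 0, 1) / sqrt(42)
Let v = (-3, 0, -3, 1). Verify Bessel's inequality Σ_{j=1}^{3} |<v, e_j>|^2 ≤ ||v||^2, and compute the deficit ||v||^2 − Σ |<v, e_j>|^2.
Σ |<v, e_j>|^2 = 185/14; ||v||^2 = 19; deficit = 81/14

Write each e_j = u_j / sqrt(<u_j, u_j>) where u_j is the displayed integer vector. Then <v, e_j> = <v, u_j> / sqrt(<u_j, u_j>), so |<v, e_j>|^2 = <v, u_j>^2 / <u_j, u_j>.
Coefficients: <v, e_1> = -2/sqrt(3), <v, e_2> = -6/sqrt(4), <v, e_3> = -11/sqrt(42).
Square and sum: Σ |<v, e_j>|^2 = 185/14.
Compute ||v||^2 = v·v = 19.
Deficit = 19 − 185/14 = 81/14 ≥ 0, confirming Bessel's inequality. (The deficit equals ||v − Σ <v,e_j> e_j||^2, the squared distance from v to span{e_j}.)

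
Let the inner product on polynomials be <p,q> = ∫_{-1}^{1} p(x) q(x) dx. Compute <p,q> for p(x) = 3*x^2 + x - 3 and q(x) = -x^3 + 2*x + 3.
<p,q> = -166/15

Expand the product: p(x)·q(x) = -3*x^5 - x^4 + 9*x^3 + 11*x^2 - 3*x - 9.
∫_{-1}^{1} of each monomial x^k gives [2/(k+1) if k even, 0 if k odd]. Integrating term-by-term (or equivalently evaluating the antiderivative F(x) = -x^6/2 - x^5/5 + 9*x^4/4 + 11*x^3/3 - 3*x^2/2 - 9*x at the endpoints):
  F(1) − F(−1) = -317/60 − (347/60) = -166/15.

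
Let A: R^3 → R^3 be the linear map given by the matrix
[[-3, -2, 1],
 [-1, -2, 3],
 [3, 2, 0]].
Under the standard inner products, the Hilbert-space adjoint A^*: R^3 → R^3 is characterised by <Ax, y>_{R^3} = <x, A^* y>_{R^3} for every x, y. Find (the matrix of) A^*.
A^* = A^T =
[[-3, -1, 3],
 [-2, -2, 2],
 [1, 3, 0]]

For real matrices with standard dot products, the defining identity <Ax, y> = <x, A^* y> gives (Ax)^T y = x^T (A^*) y, i.e. x^T A^T y = x^T (A^*) y. Since this holds for all x, y, we must have A^* = A^T. Therefore
A^* =
[[-3, -1, 3],
 [-2, -2, 2],
 [1, 3, 0]].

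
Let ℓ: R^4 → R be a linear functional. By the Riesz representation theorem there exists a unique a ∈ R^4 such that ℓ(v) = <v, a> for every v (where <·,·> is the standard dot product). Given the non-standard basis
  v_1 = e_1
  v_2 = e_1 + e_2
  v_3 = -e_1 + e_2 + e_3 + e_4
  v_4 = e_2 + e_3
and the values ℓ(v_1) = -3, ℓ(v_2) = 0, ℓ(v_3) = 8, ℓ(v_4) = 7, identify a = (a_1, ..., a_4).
a = (-3, 3, 4, -2)

Write a = (a_1, ..., a_4) in the standard basis. For each basis vector v_i, ℓ(v_i) = <v_i, a> is a linear equation in the a_j's. Collect the n equations into a matrix system V a = ℓ, where row i of V is v_i (expressed in the standard basis). Since V is invertible (lower-triangular with 1s on the diagonal, up to permutation), solve by back-substitution:
  V =
[[1, 0, 0, 0],
 [1, 1, 0, 0],
 [-1, 1, 1, 1],
 [0, 1, 1, 0]]
  V a = (-3, 0, 8, 7)
Solving gives a = (-3, 3, 4, -2).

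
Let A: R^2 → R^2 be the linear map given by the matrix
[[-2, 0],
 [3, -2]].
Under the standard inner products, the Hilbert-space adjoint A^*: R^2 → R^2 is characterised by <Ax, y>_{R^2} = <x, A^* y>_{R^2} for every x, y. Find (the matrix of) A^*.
A^* = A^T =
[[-2, 3],
 [0, -2]]

For real matrices with standard dot products, the defining identity <Ax, y> = <x, A^* y> gives (Ax)^T y = x^T (A^*) y, i.e. x^T A^T y = x^T (A^*) y. Since this holds for all x, y, we must have A^* = A^T. Therefore
A^* =
[[-2, 3],
 [0, -2]].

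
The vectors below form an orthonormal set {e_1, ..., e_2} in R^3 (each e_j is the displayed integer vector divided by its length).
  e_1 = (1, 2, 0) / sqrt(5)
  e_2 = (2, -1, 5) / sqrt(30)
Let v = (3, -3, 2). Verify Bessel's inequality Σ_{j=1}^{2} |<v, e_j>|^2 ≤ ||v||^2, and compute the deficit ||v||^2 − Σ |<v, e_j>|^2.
Σ |<v, e_j>|^2 = 83/6; ||v||^2 = 22; deficit = 49/6

Write each e_j = u_j / sqrt(<u_j, u_j>) where u_j is the displayed integer vector. Then <v, e_j> = <v, u_j> / sqrt(<u_j, u_j>), so |<v, e_j>|^2 = <v, u_j>^2 / <u_j, u_j>.
Coefficients: <v, e_1> = -3/sqrt(5), <v, e_2> = 19/sqrt(30).
Square and sum: Σ |<v, e_j>|^2 = 83/6.
Compute ||v||^2 = v·v = 22.
Deficit = 22 − 83/6 = 49/6 ≥ 0, confirming Bessel's inequality. (The deficit equals ||v − Σ <v,e_j> e_j||^2, the squared distance from v to span{e_j}.)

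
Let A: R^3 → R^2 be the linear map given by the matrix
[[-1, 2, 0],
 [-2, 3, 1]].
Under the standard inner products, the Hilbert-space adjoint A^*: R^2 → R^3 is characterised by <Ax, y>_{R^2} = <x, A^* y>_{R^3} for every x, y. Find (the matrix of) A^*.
A^* = A^T =
[[-1, -2],
 [2, 3],
 [0, 1]]

For real matrices with standard dot products, the defining identity <Ax, y> = <x, A^* y> gives (Ax)^T y = x^T (A^*) y, i.e. x^T A^T y = x^T (A^*) y. Since this holds for all x, y, we must have A^* = A^T. Therefore
A^* =
[[-1, -2],
 [2, 3],
 [0, 1]].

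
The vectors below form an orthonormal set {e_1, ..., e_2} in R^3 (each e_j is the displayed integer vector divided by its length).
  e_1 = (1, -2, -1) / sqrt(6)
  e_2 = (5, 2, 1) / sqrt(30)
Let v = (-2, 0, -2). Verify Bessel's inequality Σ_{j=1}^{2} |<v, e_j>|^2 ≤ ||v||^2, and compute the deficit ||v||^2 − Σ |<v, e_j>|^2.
Σ |<v, e_j>|^2 = 24/5; ||v||^2 = 8; deficit = 16/5

Write each e_j = u_j / sqrt(<u_j, u_j>) where u_j is the displayed integer vector. Then <v, e_j> = <v, u_j> / sqrt(<u_j, u_j>), so |<v, e_j>|^2 = <v, u_j>^2 / <u_j, u_j>.
Coefficients: <v, e_1> = 0/sqrt(6), <v, e_2> = -12/sqrt(30).
Square and sum: Σ |<v, e_j>|^2 = 24/5.
Compute ||v||^2 = v·v = 8.
Deficit = 8 − 24/5 = 16/5 ≥ 0, confirming Bessel's inequality. (The deficit equals ||v − Σ <v,e_j> e_j||^2, the squared distance from v to span{e_j}.)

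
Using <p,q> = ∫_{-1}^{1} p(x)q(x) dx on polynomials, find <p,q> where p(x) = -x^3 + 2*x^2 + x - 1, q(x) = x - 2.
<p,q> = 8/5

Expand the product: p(x)·q(x) = -x^4 + 4*x^3 - 3*x^2 - 3*x + 2.
∫_{-1}^{1} of each monomial x^k gives [2/(k+1) if k even, 0 if k odd]. Integrating term-by-term (or equivalently evaluating the antiderivative F(x) = -x^5/5 + x^4 - x^3 - 3*x^2/2 + 2*x at the endpoints):
  F(1) − F(−1) = 3/10 − (-13/10) = 8/5.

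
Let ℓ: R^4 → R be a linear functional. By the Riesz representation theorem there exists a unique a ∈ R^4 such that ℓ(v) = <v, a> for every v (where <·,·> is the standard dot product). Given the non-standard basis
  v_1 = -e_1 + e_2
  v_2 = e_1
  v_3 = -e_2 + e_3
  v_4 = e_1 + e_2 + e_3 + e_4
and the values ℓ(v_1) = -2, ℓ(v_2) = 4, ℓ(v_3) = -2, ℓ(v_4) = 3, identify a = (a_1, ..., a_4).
a = (4, 2, 0, -3)

Write a = (a_1, ..., a_4) in the standard basis. For each basis vector v_i, ℓ(v_i) = <v_i, a> is a linear equation in the a_j's. Collect the n equations into a matrix system V a = ℓ, where row i of V is v_i (expressed in the standard basis). Since V is invertible (lower-triangular with 1s on the diagonal, up to permutation), solve by back-substitution:
  V =
[[-1, 1, 0, 0],
 [1, 0, 0, 0],
 [0, -1, 1, 0],
 [1, 1, 1, 1]]
  V a = (-2, 4, -2, 3)
Solving gives a = (4, 2, 0, -3).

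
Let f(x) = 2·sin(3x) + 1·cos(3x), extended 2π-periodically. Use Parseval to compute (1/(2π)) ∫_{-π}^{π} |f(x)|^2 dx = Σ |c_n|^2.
Σ |c_n|^2 = 5/2

Expand |f|^2 and use orthogonality of {sin(nx), cos(mx)} on [-π, π]:
  ∫_{-π}^{π} sin(nx)^2 dx = π, ∫ cos(mx)^2 dx = π, and cross terms integrate to 0.
So ∫_{-π}^{π} f(x)^2 dx = 2^2 · π + 1^2 · π = (4 + 1)π.
Divide by 2π: (4 + 1)/2 = 5/2.
By Parseval, this equals Σ |c_n|^2.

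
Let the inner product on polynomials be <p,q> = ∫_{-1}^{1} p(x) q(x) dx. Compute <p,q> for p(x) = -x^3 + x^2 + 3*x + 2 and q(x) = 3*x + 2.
<p,q> = 212/15

Expand the product: p(x)·q(x) = -3*x^4 + x^3 + 11*x^2 + 12*x + 4.
∫_{-1}^{1} of each monomial x^k gives [2/(k+1) if k even, 0 if k odd]. Integrating term-by-term (or equivalently evaluating the antiderivative F(x) = -3*x^5/5 + x^4/4 + 11*x^3/3 + 6*x^2 + 4*x at the endpoints):
  F(1) − F(−1) = 799/60 − (-49/60) = 212/15.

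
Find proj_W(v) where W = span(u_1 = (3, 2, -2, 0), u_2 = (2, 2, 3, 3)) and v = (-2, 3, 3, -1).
proj_W(v) = (-122/213, -28/213, 428/213, 80/71)

Set up U = [u_1 | ... | u_2] ∈ R^(4×2). The projector onto W = col(U) is P = U (U^T U)^(-1) U^T.
Compute U^T U =
  [17, 4]
  [4, 26],
and U^T v = (-6, 8).
Solve U^T U · c = U^T v for the coefficients: c = (-94/213, 80/213). The projection is proj_W(v) = U c.
Check: (v - proj_W(v)) · u_1 = 0  (should be 0).
Check: (v - proj_W(v)) · u_2 = 0  (should be 0).
Result: proj_W(v) = (-122/213, -28/213, 428/213, 80/71).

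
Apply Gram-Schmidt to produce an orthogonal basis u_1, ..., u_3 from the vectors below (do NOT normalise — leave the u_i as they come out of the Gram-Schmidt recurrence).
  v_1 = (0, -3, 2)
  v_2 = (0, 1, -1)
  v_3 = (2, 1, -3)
Orthogonal basis:
  u_1 = (0, -3, 2)
  u_2 = (0, -2/13, -3/13)
  u_3 = (2, 0, 0)

Apply the Gram-Schmidt recurrence
  u_1 = v_1
  u_i = v_i − Σ_{j<i} ((v_i · u_j) / (u_j · u_j)) · u_j.

Step by step this gives:
  u_1 = (0, -3, 2)
  u_2 = (0, -2/13, -3/13)
  u_3 = (2, 0, 0)

Orthogonality check:
  u_2 · u_1 = 0 (should be 0)
  u_3 · u_1 = 0 (should be 0)
  u_3 · u_2 = 0 (should be 0)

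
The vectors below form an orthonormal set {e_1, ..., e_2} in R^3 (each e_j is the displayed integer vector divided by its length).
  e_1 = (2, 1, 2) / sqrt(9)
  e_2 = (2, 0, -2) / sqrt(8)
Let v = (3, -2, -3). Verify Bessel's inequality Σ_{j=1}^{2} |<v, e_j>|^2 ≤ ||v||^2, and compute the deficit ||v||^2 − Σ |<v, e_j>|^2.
Σ |<v, e_j>|^2 = 166/9; ||v||^2 = 22; deficit = 32/9

Write each e_j = u_j / sqrt(<u_j, u_j>) where u_j is the displayed integer vector. Then <v, e_j> = <v, u_j> / sqrt(<u_j, u_j>), so |<v, e_j>|^2 = <v, u_j>^2 / <u_j, u_j>.
Coefficients: <v, e_1> = -2/sqrt(9), <v, e_2> = 12/sqrt(8).
Square and sum: Σ |<v, e_j>|^2 = 166/9.
Compute ||v||^2 = v·v = 22.
Deficit = 22 − 166/9 = 32/9 ≥ 0, confirming Bessel's inequality. (The deficit equals ||v − Σ <v,e_j> e_j||^2, the squared distance from v to span{e_j}.)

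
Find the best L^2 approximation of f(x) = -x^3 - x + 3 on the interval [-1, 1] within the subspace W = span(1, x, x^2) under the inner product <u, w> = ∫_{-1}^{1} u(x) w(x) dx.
g(x) = 3 - 8*x/5

The best approximation g ∈ W is the orthogonal projection of f onto W. Writing g = a_0 + a_1 x + a_2 x^2, the coefficients solve the normal equations G · a = b where
  G_{ij} = <φ_i, φ_j> and b_i = <f, φ_i>, with φ_0 = 1, φ_1 = x, φ_2 = x^2.
G =
  [2, 0, 2/3]
  [0, 2/3, 0]
  [2/3, 0, 2/5],
b = (6, -16/15, 2).
Solving gives a_0 = 3, a_1 = -8/5, a_2 = 0, so
  g(x) = 3 - 8*x/5.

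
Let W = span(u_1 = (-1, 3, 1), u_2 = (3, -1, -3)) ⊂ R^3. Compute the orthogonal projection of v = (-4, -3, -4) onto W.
proj_W(v) = (0, -3, 0)

Set up U = [u_1 | ... | u_2] ∈ R^(3×2). The projector onto W = col(U) is P = U (U^T U)^(-1) U^T.
Compute U^T U =
  [11, -9]
  [-9, 19],
and U^T v = (-9, 3).
Solve U^T U · c = U^T v for the coefficients: c = (-9/8, -3/8). The projection is proj_W(v) = U c.
Check: (v - proj_W(v)) · u_1 = 0  (should be 0).
Check: (v - proj_W(v)) · u_2 = 0  (should be 0).
Result: proj_W(v) = (0, -3, 0).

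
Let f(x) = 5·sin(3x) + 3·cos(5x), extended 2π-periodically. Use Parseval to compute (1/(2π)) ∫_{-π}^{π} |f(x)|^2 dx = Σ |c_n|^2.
Σ |c_n|^2 = 17

Expand |f|^2 and use orthogonality of {sin(nx), cos(mx)} on [-π, π]:
  ∫_{-π}^{π} sin(nx)^2 dx = π, ∫ cos(mx)^2 dx = π, and cross terms integrate to 0.
So ∫_{-π}^{π} f(x)^2 dx = 5^2 · π + 3^2 · π = (25 + 9)π.
Divide by 2π: (25 + 9)/2 = 17.
By Parseval, this equals Σ |c_n|^2.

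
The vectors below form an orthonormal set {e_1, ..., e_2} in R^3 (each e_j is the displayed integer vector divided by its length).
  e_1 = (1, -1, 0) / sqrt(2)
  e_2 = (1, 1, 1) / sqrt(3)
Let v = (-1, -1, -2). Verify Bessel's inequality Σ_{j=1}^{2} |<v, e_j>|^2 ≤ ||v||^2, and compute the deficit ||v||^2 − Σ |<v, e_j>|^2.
Σ |<v, e_j>|^2 = 16/3; ||v||^2 = 6; deficit = 2/3

Write each e_j = u_j / sqrt(<u_j, u_j>) where u_j is the displayed integer vector. Then <v, e_j> = <v, u_j> / sqrt(<u_j, u_j>), so |<v, e_j>|^2 = <v, u_j>^2 / <u_j, u_j>.
Coefficients: <v, e_1> = 0/sqrt(2), <v, e_2> = -4/sqrt(3).
Square and sum: Σ |<v, e_j>|^2 = 16/3.
Compute ||v||^2 = v·v = 6.
Deficit = 6 − 16/3 = 2/3 ≥ 0, confirming Bessel's inequality. (The deficit equals ||v − Σ <v,e_j> e_j||^2, the squared distance from v to span{e_j}.)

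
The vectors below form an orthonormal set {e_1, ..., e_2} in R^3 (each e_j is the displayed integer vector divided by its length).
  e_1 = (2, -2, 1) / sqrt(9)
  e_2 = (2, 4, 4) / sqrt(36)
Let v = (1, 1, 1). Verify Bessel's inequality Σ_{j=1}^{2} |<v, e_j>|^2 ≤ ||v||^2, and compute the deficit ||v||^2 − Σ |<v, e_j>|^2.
Σ |<v, e_j>|^2 = 26/9; ||v||^2 = 3; deficit = 1/9

Write each e_j = u_j / sqrt(<u_j, u_j>) where u_j is the displayed integer vector. Then <v, e_j> = <v, u_j> / sqrt(<u_j, u_j>), so |<v, e_j>|^2 = <v, u_j>^2 / <u_j, u_j>.
Coefficients: <v, e_1> = 1/sqrt(9), <v, e_2> = 10/sqrt(36).
Square and sum: Σ |<v, e_j>|^2 = 26/9.
Compute ||v||^2 = v·v = 3.
Deficit = 3 − 26/9 = 1/9 ≥ 0, confirming Bessel's inequality. (The deficit equals ||v − Σ <v,e_j> e_j||^2, the squared distance from v to span{e_j}.)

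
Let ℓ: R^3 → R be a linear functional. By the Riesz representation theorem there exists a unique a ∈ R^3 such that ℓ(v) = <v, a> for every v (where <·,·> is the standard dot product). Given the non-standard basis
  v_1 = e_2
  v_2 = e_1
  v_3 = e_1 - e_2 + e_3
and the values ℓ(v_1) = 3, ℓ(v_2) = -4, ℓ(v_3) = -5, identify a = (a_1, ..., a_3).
a = (-4, 3, 2)

Write a = (a_1, ..., a_3) in the standard basis. For each basis vector v_i, ℓ(v_i) = <v_i, a> is a linear equation in the a_j's. Collect the n equations into a matrix system V a = ℓ, where row i of V is v_i (expressed in the standard basis). Since V is invertible (lower-triangular with 1s on the diagonal, up to permutation), solve by back-substitution:
  V =
[[0, 1, 0],
 [1, 0, 0],
 [1, -1, 1]]
  V a = (3, -4, -5)
Solving gives a = (-4, 3, 2).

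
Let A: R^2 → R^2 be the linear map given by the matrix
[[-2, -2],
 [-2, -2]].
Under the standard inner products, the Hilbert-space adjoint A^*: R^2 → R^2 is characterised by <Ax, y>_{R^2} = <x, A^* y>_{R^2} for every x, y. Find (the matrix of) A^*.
A^* = A^T =
[[-2, -2],
 [-2, -2]]

For real matrices with standard dot products, the defining identity <Ax, y> = <x, A^* y> gives (Ax)^T y = x^T (A^*) y, i.e. x^T A^T y = x^T (A^*) y. Since this holds for all x, y, we must have A^* = A^T. Therefore
A^* =
[[-2, -2],
 [-2, -2]].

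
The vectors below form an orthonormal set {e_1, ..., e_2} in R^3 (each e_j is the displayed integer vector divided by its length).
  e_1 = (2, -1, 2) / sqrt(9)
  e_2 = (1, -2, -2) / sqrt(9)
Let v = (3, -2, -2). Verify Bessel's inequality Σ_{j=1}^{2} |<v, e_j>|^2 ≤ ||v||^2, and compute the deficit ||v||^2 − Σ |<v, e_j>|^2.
Σ |<v, e_j>|^2 = 137/9; ||v||^2 = 17; deficit = 16/9

Write each e_j = u_j / sqrt(<u_j, u_j>) where u_j is the displayed integer vector. Then <v, e_j> = <v, u_j> / sqrt(<u_j, u_j>), so |<v, e_j>|^2 = <v, u_j>^2 / <u_j, u_j>.
Coefficients: <v, e_1> = 4/sqrt(9), <v, e_2> = 11/sqrt(9).
Square and sum: Σ |<v, e_j>|^2 = 137/9.
Compute ||v||^2 = v·v = 17.
Deficit = 17 − 137/9 = 16/9 ≥ 0, confirming Bessel's inequality. (The deficit equals ||v − Σ <v,e_j> e_j||^2, the squared distance from v to span{e_j}.)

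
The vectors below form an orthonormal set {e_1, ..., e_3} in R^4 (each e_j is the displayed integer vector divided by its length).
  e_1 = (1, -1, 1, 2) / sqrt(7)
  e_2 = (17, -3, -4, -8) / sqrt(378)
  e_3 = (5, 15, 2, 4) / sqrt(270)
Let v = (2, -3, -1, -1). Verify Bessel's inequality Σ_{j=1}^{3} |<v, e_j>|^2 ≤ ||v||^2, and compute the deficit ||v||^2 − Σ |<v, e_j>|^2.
Σ |<v, e_j>|^2 = 74/5; ||v||^2 = 15; deficit = 1/5

Write each e_j = u_j / sqrt(<u_j, u_j>) where u_j is the displayed integer vector. Then <v, e_j> = <v, u_j> / sqrt(<u_j, u_j>), so |<v, e_j>|^2 = <v, u_j>^2 / <u_j, u_j>.
Coefficients: <v, e_1> = 2/sqrt(7), <v, e_2> = 55/sqrt(378), <v, e_3> = -41/sqrt(270).
Square and sum: Σ |<v, e_j>|^2 = 74/5.
Compute ||v||^2 = v·v = 15.
Deficit = 15 − 74/5 = 1/5 ≥ 0, confirming Bessel's inequality. (The deficit equals ||v − Σ <v,e_j> e_j||^2, the squared distance from v to span{e_j}.)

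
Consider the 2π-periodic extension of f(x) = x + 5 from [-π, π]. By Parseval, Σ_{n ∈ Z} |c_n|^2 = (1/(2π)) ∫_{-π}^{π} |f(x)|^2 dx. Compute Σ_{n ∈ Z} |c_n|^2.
Σ |c_n|^2 = π^2/3 + 25

Expand and integrate term by term over [-π, π]:
  ∫ (x)^2 dx = 1·(2π^3/3); ∫ 2·1·(5)·x dx = 0 (odd integrand); ∫ 5^2 dx = 25·2π.
So (1/(2π)) ∫_{-π}^{π} (x + 5)^2 dx = 1π^2/3 + 25 = π^2/3 + 25.
Parseval ⇒ Σ |c_n|^2 = π^2/3 + 25.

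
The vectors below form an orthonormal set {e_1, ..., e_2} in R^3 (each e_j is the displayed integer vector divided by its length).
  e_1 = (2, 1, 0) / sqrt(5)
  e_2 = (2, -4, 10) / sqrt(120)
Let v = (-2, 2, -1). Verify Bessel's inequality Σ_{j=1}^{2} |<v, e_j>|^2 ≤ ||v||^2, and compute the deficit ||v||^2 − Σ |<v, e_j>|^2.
Σ |<v, e_j>|^2 = 29/6; ||v||^2 = 9; deficit = 25/6

Write each e_j = u_j / sqrt(<u_j, u_j>) where u_j is the displayed integer vector. Then <v, e_j> = <v, u_j> / sqrt(<u_j, u_j>), so |<v, e_j>|^2 = <v, u_j>^2 / <u_j, u_j>.
Coefficients: <v, e_1> = -2/sqrt(5), <v, e_2> = -22/sqrt(120).
Square and sum: Σ |<v, e_j>|^2 = 29/6.
Compute ||v||^2 = v·v = 9.
Deficit = 9 − 29/6 = 25/6 ≥ 0, confirming Bessel's inequality. (The deficit equals ||v − Σ <v,e_j> e_j||^2, the squared distance from v to span{e_j}.)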